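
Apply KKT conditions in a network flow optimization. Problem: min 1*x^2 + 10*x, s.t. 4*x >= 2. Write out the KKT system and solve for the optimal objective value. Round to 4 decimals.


Step 1: Try lambda = 0 (constraint inactive).
x_unc = -10/(2*1) = -5.0
Check: 4*-5.0 = -20.0 < 2 -- violated!
Step 2: Constraint must be active: 4*x = 2
x* = 2/4 = 0.5
lambda = (2*1*0.5 + 10)/4 = 2.75
Step 3: Compute optimal value.
f(x*) = 1*0.5^2 + 10*0.5 = 5.25


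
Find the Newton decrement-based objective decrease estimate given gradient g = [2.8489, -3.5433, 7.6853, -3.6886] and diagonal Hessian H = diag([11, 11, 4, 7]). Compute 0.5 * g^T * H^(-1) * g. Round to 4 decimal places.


Step 1: H is diagonal, so H^(-1) * g = [0.259, -0.3221, 1.9213, -0.5269].
Step 2: g^T H^(-1) g = sum_i g_i^2 / H_ii
  = (2.8489)^2/11 + (-3.5433)^2/11 + (7.6853)^2/4 + (-3.6886)^2/7
  = 0.7378 + 1.1414 + 14.766 + 1.9437 = 18.5888
Step 3: Objective decrease = 0.5 * g^T H^(-1) g = 9.2944


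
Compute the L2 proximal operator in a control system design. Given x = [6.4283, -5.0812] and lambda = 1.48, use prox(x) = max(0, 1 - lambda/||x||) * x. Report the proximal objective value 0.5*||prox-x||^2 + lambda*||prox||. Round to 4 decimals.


Step 1: Compute ||x||.
||x|| = 8.194
Step 2: Compute scaling factor.
scale = max(0, 1 - 1.48/8.194) = 0.8194
Step 3: prox(x) = [5.2672, -4.1634]
||prox(x)|| = 6.714
Step 4: Proximal objective.
0.5*||prox-x||^2 = 1.0952
lambda*||prox|| = 9.9367
Total = 11.0319


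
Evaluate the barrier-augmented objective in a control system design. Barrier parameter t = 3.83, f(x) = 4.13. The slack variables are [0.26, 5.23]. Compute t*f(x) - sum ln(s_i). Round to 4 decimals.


Step 1: Compute log-barrier.
ln values: [-1.3471, 1.6544]
phi = -(-1.3471 + 1.6544) = -0.3073
Step 2: Compute augmented objective.
t*f(x) = 3.83*4.13 = 15.8179
Total = 15.8179 - 0.3073 = 15.5106


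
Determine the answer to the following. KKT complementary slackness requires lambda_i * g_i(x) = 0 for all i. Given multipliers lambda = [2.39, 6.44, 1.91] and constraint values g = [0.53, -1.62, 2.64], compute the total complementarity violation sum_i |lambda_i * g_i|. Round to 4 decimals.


KKT complementary slackness check:
lambda_1 * g_1 = 2.39 * 0.53 = 1.2667
lambda_2 * g_2 = 6.44 * -1.62 = -10.4328
lambda_3 * g_3 = 1.91 * 2.64 = 5.0424
Total violation = 1.2667 + 10.4328 + 5.0424 = 16.7419


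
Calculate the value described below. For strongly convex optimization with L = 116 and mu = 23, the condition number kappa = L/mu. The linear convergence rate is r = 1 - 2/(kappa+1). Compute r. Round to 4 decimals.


Step 1: Compute the condition number.
kappa = L/mu = 116/23 = 5.0435
Step 2: Compute the convergence rate.
r = 1 - 2/(kappa + 1) = 1 - 2*mu/(L + mu) = (L - mu)/(L + mu) = 93/139 = 0.6691


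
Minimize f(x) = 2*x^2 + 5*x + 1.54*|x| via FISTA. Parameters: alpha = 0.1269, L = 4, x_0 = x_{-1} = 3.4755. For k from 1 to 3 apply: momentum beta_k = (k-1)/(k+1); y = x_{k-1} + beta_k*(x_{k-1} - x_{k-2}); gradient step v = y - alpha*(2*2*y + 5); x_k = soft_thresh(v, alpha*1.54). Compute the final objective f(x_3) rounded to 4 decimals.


FISTA on f(x) = 2*x^2 + 5*x + 1.54*|x|
L = 4, alpha = 0.1269
Iteration 1: beta = 0.0, y = 3.4755 + 0.0*(3.4755 - 3.4755) = 3.4755
  grad(y) = 18.902, v = y - alpha*grad = 1.0768
  prox(v) = soft_thresh(1.0768, 0.1954) = 0.8814
Iteration 2: beta = 0.3333, y = 0.8814 + 0.3333*(0.8814 - 3.4755) = 0.0167
  grad(y) = 5.0669, v = y - alpha*grad = -0.6263
  prox(v) = soft_thresh(-0.6263, 0.1954) = -0.4308
Iteration 3: beta = 0.5, y = -0.4308 + 0.5*(-0.4308 - 0.8814) = -1.087
  grad(y) = 0.6521, v = y - alpha*grad = -1.1697
  prox(v) = soft_thresh(-1.1697, 0.1954) = -0.9743
f(x_3) = 2*(-0.9743)^2 + 5*(-0.9743) + 1.54*|-0.9743| = -1.4726


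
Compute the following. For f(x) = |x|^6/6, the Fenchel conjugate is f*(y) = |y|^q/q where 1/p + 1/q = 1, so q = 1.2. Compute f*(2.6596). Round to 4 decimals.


The conjugate exponent q satisfies 1/p + 1/q = 1.
p = 6, so q = 6/(6 - 1) = 1.2
|y|^q = 2.6596^1.2 = 3.2343
f*(2.6596) = 3.2343 / 1.2 = 2.6952


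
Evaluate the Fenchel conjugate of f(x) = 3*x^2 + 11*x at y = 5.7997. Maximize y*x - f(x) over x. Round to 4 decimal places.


f*(y) = sup_x {y*x - a*x^2 - b*x} = sup_x {(y-b)*x - a*x^2}
FOC: (y - b) - 2a*x = 0 => x* = (y - b)/(2a)
x* = (5.7997 - 11)/(2*3) = -0.8667
f*(5.7997) = (y-b)^2/(4a) = (5.7997 - 11)^2/(4*3)
= 27.0431/12 = 2.2536


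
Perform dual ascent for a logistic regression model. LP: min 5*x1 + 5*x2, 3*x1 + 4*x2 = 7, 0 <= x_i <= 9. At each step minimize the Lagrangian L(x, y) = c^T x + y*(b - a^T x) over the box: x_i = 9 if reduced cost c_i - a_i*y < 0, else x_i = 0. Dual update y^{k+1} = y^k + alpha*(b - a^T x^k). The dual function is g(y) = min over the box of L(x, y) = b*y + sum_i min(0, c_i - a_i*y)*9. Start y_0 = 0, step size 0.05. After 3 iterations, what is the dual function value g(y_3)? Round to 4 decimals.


Dual ascent for LP: min 5*x1 + 5*x2, 3*x1 + 4*x2 = 7, 0 <= x_i <= 9
Step 1: y^k = 0.0, reduced costs: (5.0, 5.0)
  x^k = (0.0, 0.0), subgradient = b - a^T x = 7.0
  y^{k+1} = 0.0 + 0.05*7.0 = 0.35
Step 2: y^k = 0.35, reduced costs: (3.95, 3.6)
  x^k = (0.0, 0.0), subgradient = b - a^T x = 7.0
  y^{k+1} = 0.35 + 0.05*7.0 = 0.7
Step 3: y^k = 0.7, reduced costs: (2.9, 2.2)
  x^k = (0.0, 0.0), subgradient = b - a^T x = 7.0
  y^{k+1} = 0.7 + 0.05*7.0 = 1.05
Dual objective at y_3 = 1.05: reduced costs (1.85, 0.8), box minimizer x = (0.0, 0.0)
g(y_3) = b*y + (c1 - a1*y)*x1 + (c2 - a2*y)*x2 = 7*1.05 + 1.85*0.0 + 0.8*0.0 = 7.35 + 0.0 + 0.0 = 7.35


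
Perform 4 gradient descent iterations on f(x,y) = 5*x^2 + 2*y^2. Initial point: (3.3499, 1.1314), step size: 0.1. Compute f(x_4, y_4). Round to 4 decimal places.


Gradient descent on f(x,y) = 5*x^2 + 2*y^2.
Starting point: (3.3499, 1.1314), alpha = 0.1
Step 1: grad_x = 2*5*3.3499 = 33.499, grad_y = 2*2*1.1314 = 4.5256
  x_1 = 3.3499 - 0.1*33.499 = 0.0
  y_1 = 1.1314 - 0.1*4.5256 = 0.6788
Step 2: grad_x = 2*5*0.0 = 0.0, grad_y = 2*2*0.6788 = 2.7154
  x_2 = 0.0 - 0.1*0.0 = 0.0
  y_2 = 0.6788 - 0.1*2.7154 = 0.4073
Step 3: grad_x = 2*5*0.0 = 0.0, grad_y = 2*2*0.4073 = 1.6292
  x_3 = 0.0 - 0.1*0.0 = 0.0
  y_3 = 0.4073 - 0.1*1.6292 = 0.2444
Step 4: grad_x = 2*5*0.0 = 0.0, grad_y = 2*2*0.2444 = 0.9775
  x_4 = 0.0 - 0.1*0.0 = 0.0
  y_4 = 0.2444 - 0.1*0.9775 = 0.1466
f(0.0, 0.1466) = 5*0.0^2 + 2*0.1466^2 = 0.043


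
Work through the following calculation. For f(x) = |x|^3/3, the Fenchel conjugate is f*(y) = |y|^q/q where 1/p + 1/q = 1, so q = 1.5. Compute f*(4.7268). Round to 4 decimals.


The conjugate exponent q satisfies 1/p + 1/q = 1.
p = 3, so q = 3/(3 - 1) = 1.5
|y|^q = 4.7268^1.5 = 10.2766
f*(4.7268) = 10.2766 / 1.5 = 6.8511


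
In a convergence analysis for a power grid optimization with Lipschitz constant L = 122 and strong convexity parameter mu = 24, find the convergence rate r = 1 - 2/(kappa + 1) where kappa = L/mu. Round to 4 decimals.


Step 1: Compute the condition number.
kappa = L/mu = 122/24 = 5.0833
Step 2: Compute the convergence rate.
r = 1 - 2/(kappa + 1) = 1 - 2*mu/(L + mu) = (L - mu)/(L + mu) = 98/146 = 0.6712


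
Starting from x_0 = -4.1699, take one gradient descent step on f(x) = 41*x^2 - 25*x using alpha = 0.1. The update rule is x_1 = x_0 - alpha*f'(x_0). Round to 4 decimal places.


We compute the gradient at x_0 and apply the update.
f'(x) = 82*x - 25
f'(-4.1699) = 82*-4.1699 - 25 = -366.9318
x_1 = -4.1699 - 0.1*-366.9318 = 32.5233


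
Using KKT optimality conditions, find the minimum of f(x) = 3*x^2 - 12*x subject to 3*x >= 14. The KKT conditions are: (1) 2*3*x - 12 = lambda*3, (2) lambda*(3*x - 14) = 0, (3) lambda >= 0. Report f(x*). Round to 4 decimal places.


Step 1: Try lambda = 0 (constraint inactive).
x_unc = 12/(2*3) = 2.0
Check: 3*2.0 = 6.0 < 14 -- violated!
Step 2: Constraint must be active: 3*x = 14
x* = 14/3 = 4.6667 (rounded; the exact value 14/3 is used below)
lambda = (2*3*(14/3) - 12)/3 = 5.3333
Step 3: Compute optimal value.
f(x*) = 3*(14/3)^2 - 12*(14/3) = 9.3333


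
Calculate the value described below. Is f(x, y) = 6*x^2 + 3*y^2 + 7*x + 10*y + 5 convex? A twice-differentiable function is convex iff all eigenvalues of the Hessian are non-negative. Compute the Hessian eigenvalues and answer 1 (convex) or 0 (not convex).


The Hessian of f(x,y) = 6*x^2 + 3*y^2 + 7*x + 10*y + 5 is:
H = [[12, 0], [0, 6]]
Trace = 12 + 6 = 18
Determinant = 12*6 - (0)^2 = 72
Discriminant = (18)^2 - 4*72 = 36.0
Eigenvalues: lambda_1 = 6.0, lambda_2 = 12.0
The function is convex.

1


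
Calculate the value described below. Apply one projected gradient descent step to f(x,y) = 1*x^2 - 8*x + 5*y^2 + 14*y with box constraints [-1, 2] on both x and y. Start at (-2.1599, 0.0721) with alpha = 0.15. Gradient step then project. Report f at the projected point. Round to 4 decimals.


Step 1: Compute gradient at (-2.1599, 0.0721).
grad_x = 2*1*-2.1599 - 8 = -12.3198
grad_y = 2*5*0.0721 + 14 = 14.721
Step 2: Gradient step.
x_raw = -2.1599 - 0.15*-12.3198 = -0.3119
y_raw = 0.0721 - 0.15*14.721 = -2.1361
Step 3: Project onto [-1, 2].
x_proj = clip(-0.3119) = -0.3119
y_proj = clip(-2.1361) = -1.0
Step 4: Evaluate f.
f(-0.3119, -1.0) = -6.4073


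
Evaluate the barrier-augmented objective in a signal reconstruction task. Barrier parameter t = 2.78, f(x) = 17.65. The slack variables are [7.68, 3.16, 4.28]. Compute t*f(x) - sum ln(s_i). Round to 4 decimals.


Step 1: Compute log-barrier.
ln values: [2.0386, 1.1506, 1.454]
phi = -(2.0386 + 1.1506 + 1.454) = -4.6431
Step 2: Compute augmented objective.
t*f(x) = 2.78*17.65 = 49.067
Total = 49.067 - 4.6431 = 44.4239


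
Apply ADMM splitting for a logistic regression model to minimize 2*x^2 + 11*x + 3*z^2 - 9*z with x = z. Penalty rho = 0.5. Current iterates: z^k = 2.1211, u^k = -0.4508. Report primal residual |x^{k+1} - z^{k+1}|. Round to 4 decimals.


ADMM iteration with rho = 0.5, z^k = 2.1211, u^k = -0.4508
Step 1: x-update.
Minimize 2*x^2 + 11*x + (0.5/2)*(x - 2.1211 - 0.4508)^2
FOC: (2*2 + 0.5)*x = -11 + 0.5*(2.1211 + 0.4508)
x^{k+1} = -2.1587
Step 2: z-update.
Minimize 3*z^2 - 9*z + (0.5/2)*(-2.1587 - z - 0.4508)^2
FOC: (2*3 + 0.5)*z = 9 + 0.5*(-2.1587 - 0.4508)
z^{k+1} = 1.1839
Step 3: u-update.
u^{k+1} = -0.4508 - 2.1587 - 1.1839 = -3.7934
Step 4: Primal residual = |-2.1587 - 1.1839| = 3.3426


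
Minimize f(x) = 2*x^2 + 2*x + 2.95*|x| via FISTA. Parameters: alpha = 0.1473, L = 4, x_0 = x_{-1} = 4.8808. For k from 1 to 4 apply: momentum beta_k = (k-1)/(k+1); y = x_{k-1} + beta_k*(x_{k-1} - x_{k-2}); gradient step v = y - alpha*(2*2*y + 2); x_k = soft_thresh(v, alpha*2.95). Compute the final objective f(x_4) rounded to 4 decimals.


FISTA on f(x) = 2*x^2 + 2*x + 2.95*|x|
L = 4, alpha = 0.1473
Iteration 1: beta = 0.0, y = 4.8808 + 0.0*(4.8808 - 4.8808) = 4.8808
  grad(y) = 21.5232, v = y - alpha*grad = 1.7104
  prox(v) = soft_thresh(1.7104, 0.4345) = 1.2759
Iteration 2: beta = 0.3333, y = 1.2759 + 0.3333*(1.2759 - 4.8808) = 0.0743
  grad(y) = 2.2971, v = y - alpha*grad = -0.2641
  prox(v) = soft_thresh(-0.2641, 0.4345) = 0.0
Iteration 3: beta = 0.5, y = 0.0 + 0.5*(0.0 - 1.2759) = -0.6379
  grad(y) = -0.5518, v = y - alpha*grad = -0.5567
  prox(v) = soft_thresh(-0.5567, 0.4345) = -0.1221
Iteration 4: beta = 0.6, y = -0.1221 + 0.6*(-0.1221 - 0.0) = -0.1954
  grad(y) = 1.2183, v = y - alpha*grad = -0.3749
  prox(v) = soft_thresh(-0.3749, 0.4345) = 0.0
f(x_4) = 2*0.0^2 + 2*0.0 + 2.95*|0.0| = 0.0


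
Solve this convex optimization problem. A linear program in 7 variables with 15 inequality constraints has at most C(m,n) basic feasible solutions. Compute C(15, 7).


Each vertex corresponds to some choice of n active constraints out of m, so the number of vertices is at most C(m, n) = m! / (n!(m-n)!).
m = 15, n = 7
Numerator: 15 * 14 * 13 * 12 * 11 * 10 * 9
Denominator: 7! = 5040
C(15, 7) = 6435


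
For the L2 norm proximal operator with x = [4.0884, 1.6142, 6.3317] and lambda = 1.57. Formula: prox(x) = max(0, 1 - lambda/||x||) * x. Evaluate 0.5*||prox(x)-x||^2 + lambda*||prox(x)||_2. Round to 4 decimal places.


Step 1: Compute ||x||.
||x|| = 7.7079
Step 2: Compute scaling factor.
scale = max(0, 1 - 1.57/7.7079) = 0.7963
Step 3: prox(x) = [3.2556, 1.2854, 5.042]
||prox(x)|| = 6.1379
Step 4: Proximal objective.
0.5*||prox-x||^2 = 1.2325
lambda*||prox|| = 9.6365
Total = 10.8689


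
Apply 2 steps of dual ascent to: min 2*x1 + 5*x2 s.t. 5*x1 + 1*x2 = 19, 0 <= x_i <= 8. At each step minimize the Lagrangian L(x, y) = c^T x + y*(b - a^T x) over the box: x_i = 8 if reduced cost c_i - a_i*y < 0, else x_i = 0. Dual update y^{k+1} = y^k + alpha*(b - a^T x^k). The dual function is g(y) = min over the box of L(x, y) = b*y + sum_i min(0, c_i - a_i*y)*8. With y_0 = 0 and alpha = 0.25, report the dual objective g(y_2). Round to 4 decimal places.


Dual ascent for LP: min 2*x1 + 5*x2, 5*x1 + 1*x2 = 19, 0 <= x_i <= 8
Step 1: y^k = 0.0, reduced costs: (2.0, 5.0)
  x^k = (0.0, 0.0), subgradient = b - a^T x = 19.0
  y^{k+1} = 0.0 + 0.25*19.0 = 4.75
Step 2: y^k = 4.75, reduced costs: (-21.75, 0.25)
  x^k = (8.0, 0.0), subgradient = b - a^T x = -21.0
  y^{k+1} = 4.75 + 0.25*-21.0 = -0.5
Dual objective at y_2 = -0.5: reduced costs (4.5, 5.5), box minimizer x = (0.0, 0.0)
g(y_2) = b*y + (c1 - a1*y)*x1 + (c2 - a2*y)*x2 = 19*(-0.5) + 4.5*0.0 + 5.5*0.0 = -9.5 + 0.0 + 0.0 = -9.5


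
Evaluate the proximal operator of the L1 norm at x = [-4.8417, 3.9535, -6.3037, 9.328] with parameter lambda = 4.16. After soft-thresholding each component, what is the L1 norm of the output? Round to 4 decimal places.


Soft-thresholding with lambda = 4.16:
prox(-4.8417) = sign(-4.8417)*max(|-4.8417| - 4.16, 0) = -0.6817
prox(3.9535) = sign(3.9535)*max(|3.9535| - 4.16, 0) = 0.0
prox(-6.3037) = sign(-6.3037)*max(|-6.3037| - 4.16, 0) = -2.1437
prox(9.328) = sign(9.328)*max(|9.328| - 4.16, 0) = 5.168
prox(x) = [-0.6817, 0.0, -2.1437, 5.168]
||prox(x)||_1 = 0.6817 + 0.0 + 2.1437 + 5.168 = 7.9934


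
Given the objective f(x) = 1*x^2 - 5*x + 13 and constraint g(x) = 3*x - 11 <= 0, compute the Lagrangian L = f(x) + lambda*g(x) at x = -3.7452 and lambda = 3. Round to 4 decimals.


Step 1: Evaluate f(x).
f(-3.7452) = 1*(-3.7452)^2 - 5*(-3.7452) + 13 = 45.7525
Step 2: Evaluate g(x).
g(-3.7452) = 3*-3.7452 - 11 = -22.2356
Step 3: Compute Lagrangian.
L = 45.7525 + 3*-22.2356 = -20.9543


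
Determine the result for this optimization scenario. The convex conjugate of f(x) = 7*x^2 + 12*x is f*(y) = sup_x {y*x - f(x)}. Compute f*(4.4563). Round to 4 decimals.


f*(y) = sup_x {y*x - a*x^2 - b*x} = sup_x {(y-b)*x - a*x^2}
FOC: (y - b) - 2a*x = 0 => x* = (y - b)/(2a)
x* = (4.4563 - 12)/(2*7) = -0.5388
f*(4.4563) = (y-b)^2/(4a) = (4.4563 - 12)^2/(4*7)
= 56.9074/28 = 2.0324


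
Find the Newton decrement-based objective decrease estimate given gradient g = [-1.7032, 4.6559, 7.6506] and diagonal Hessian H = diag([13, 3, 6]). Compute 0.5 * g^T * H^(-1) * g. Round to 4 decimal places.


Step 1: H is diagonal, so H^(-1) * g = [-0.131, 1.552, 1.2751].
Step 2: g^T H^(-1) g = sum_i g_i^2 / H_ii
  = (-1.7032)^2/13 + (4.6559)^2/3 + (7.6506)^2/6
  = 0.2231 + 7.2258 + 9.7553 = 17.2042
Step 3: Objective decrease = 0.5 * g^T H^(-1) g = 8.6021


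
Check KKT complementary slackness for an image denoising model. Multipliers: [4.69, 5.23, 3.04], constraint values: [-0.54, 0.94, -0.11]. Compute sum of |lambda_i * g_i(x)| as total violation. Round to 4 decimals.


KKT complementary slackness check:
lambda_1 * g_1 = 4.69 * -0.54 = -2.5326
lambda_2 * g_2 = 5.23 * 0.94 = 4.9162
lambda_3 * g_3 = 3.04 * -0.11 = -0.3344
Total violation = 2.5326 + 4.9162 + 0.3344 = 7.7832


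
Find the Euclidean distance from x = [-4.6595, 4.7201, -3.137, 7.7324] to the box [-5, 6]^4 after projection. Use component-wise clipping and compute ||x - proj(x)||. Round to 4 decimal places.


Project each component onto [-5, 6].
clip(-4.6595) = -4.6595, clip(4.7201) = 4.7201, clip(-3.137) = -3.137, clip(7.7324) = 6.0
Projection = [-4.6595, 4.7201, -3.137, 6.0]
Squared diffs: [0.0, 0.0, 0.0, 3.0012]
Distance = sqrt(3.0012) = 1.7324


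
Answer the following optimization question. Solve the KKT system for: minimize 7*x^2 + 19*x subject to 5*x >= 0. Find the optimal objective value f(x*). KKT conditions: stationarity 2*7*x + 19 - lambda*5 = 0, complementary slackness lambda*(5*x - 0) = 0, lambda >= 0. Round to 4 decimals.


Step 1: Try lambda = 0 (constraint inactive).
x_unc = -19/(2*7) = -1.3571
Check: 5*-1.3571 = -6.7855 < 0 -- violated!
Step 2: Constraint must be active: 5*x = 0
x* = 0/5 = 0.0
lambda = (2*7*0.0 + 19)/5 = 3.8
Step 3: Compute optimal value.
f(x*) = 7*0.0^2 + 19*0.0 = 0.0


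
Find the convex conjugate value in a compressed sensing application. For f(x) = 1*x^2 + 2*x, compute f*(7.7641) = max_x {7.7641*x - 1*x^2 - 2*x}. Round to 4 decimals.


f*(y) = sup_x {y*x - a*x^2 - b*x} = sup_x {(y-b)*x - a*x^2}
FOC: (y - b) - 2a*x = 0 => x* = (y - b)/(2a)
x* = (7.7641 - 2)/(2*1) = 2.8821
f*(7.7641) = (y-b)^2/(4a) = (7.7641 - 2)^2/(4*1)
= 33.2248/4 = 8.3062


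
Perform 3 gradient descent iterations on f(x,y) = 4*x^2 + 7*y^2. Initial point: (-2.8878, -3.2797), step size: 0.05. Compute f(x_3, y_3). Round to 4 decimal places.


Gradient descent on f(x,y) = 4*x^2 + 7*y^2.
Starting point: (-2.8878, -3.2797), alpha = 0.05
Step 1: grad_x = 2*4*-2.8878 = -23.1024, grad_y = 2*7*-3.2797 = -45.9158
  x_1 = -2.8878 - 0.05*-23.1024 = -1.7327
  y_1 = -3.2797 - 0.05*-45.9158 = -0.9839
Step 2: grad_x = 2*4*-1.7327 = -13.8614, grad_y = 2*7*-0.9839 = -13.7747
  x_2 = -1.7327 - 0.05*-13.8614 = -1.0396
  y_2 = -0.9839 - 0.05*-13.7747 = -0.2952
Step 3: grad_x = 2*4*-1.0396 = -8.3169, grad_y = 2*7*-0.2952 = -4.1324
  x_3 = -1.0396 - 0.05*-8.3169 = -0.6238
  y_3 = -0.2952 - 0.05*-4.1324 = -0.0886
f(-0.6238, -0.0886) = 4*(-0.6238)^2 + 7*(-0.0886)^2 = 1.6112


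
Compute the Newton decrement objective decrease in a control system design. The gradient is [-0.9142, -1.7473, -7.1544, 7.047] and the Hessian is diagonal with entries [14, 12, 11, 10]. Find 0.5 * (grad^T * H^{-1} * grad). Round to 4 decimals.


Step 1: H is diagonal, so H^(-1) * g = [-0.0653, -0.1456, -0.6504, 0.7047].
Step 2: g^T H^(-1) g = sum_i g_i^2 / H_ii
  = (-0.9142)^2/14 + (-1.7473)^2/12 + (-7.1544)^2/11 + (7.047)^2/10
  = 0.0597 + 0.2544 + 4.6532 + 4.966 = 9.9334
Step 3: Objective decrease = 0.5 * g^T H^(-1) g = 4.9667


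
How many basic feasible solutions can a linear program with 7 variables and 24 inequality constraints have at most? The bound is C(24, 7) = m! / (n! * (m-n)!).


Each vertex corresponds to some choice of n active constraints out of m, so the number of vertices is at most C(m, n) = m! / (n!(m-n)!).
m = 24, n = 7
Numerator: 24 * 23 * 22 * 21 * 20 * 19 * 18
Denominator: 7! = 5040
C(24, 7) = 346104


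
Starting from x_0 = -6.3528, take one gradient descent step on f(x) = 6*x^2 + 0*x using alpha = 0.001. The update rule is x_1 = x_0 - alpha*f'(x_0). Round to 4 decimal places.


We compute the gradient at x_0 and apply the update.
f'(x) = 12*x + 0
f'(-6.3528) = 12*-6.3528 + 0 = -76.2336
x_1 = -6.3528 - 0.001*-76.2336 = -6.2766


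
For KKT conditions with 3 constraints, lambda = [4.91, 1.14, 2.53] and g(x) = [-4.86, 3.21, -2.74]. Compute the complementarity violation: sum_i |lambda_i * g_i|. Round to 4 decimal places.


KKT complementary slackness check:
lambda_1 * g_1 = 4.91 * -4.86 = -23.8626
lambda_2 * g_2 = 1.14 * 3.21 = 3.6594
lambda_3 * g_3 = 2.53 * -2.74 = -6.9322
Total violation = 23.8626 + 3.6594 + 6.9322 = 34.4542


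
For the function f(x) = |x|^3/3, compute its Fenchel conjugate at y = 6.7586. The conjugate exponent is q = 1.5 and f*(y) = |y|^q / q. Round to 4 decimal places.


The conjugate exponent q satisfies 1/p + 1/q = 1.
p = 3, so q = 3/(3 - 1) = 1.5
|y|^q = 6.7586^1.5 = 17.5705
f*(6.7586) = 17.5705 / 1.5 = 11.7137


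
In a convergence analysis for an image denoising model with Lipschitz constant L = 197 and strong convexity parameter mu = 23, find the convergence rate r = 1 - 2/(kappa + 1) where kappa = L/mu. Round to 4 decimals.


Step 1: Compute the condition number.
kappa = L/mu = 197/23 = 8.5652
Step 2: Compute the convergence rate.
r = 1 - 2/(kappa + 1) = 1 - 2*mu/(L + mu) = (L - mu)/(L + mu) = 174/220 = 0.7909


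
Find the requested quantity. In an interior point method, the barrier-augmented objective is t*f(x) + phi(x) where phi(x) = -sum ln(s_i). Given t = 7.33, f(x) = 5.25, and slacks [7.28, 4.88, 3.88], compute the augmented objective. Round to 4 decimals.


Step 1: Compute log-barrier.
ln values: [1.9851, 1.5851, 1.3558]
phi = -(1.9851 + 1.5851 + 1.3558) = -4.9261
Step 2: Compute augmented objective.
t*f(x) = 7.33*5.25 = 38.4825
Total = 38.4825 - 4.9261 = 33.5564


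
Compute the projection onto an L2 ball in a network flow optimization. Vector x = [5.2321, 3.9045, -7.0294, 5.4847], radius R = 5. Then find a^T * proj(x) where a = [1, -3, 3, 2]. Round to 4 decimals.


Step 1: Compute ||x|| (intermediates to 6 decimals).
||x|| = sqrt(5.2321^2 + 3.9045^2 + (-7.0294)^2 + 5.4847^2) = 11.050538
Step 2: Project.
Since ||x|| > R, scale = R/||x|| = 5/11.050538 = 0.452467, proj(x) = scale * x
proj(x) = [2.367353, 1.766657, -3.180572, 2.481646]
Step 3: Dot product.
a^T * proj(x) = 1*2.367353 - 3*1.766657 + 3*(-3.180572) + 2*2.481646 = -7.511


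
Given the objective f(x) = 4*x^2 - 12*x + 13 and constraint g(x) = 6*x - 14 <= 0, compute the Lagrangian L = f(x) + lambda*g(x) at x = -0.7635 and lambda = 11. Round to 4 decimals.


Step 1: Evaluate f(x).
f(-0.7635) = 4*(-0.7635)^2 - 12*(-0.7635) + 13 = 24.4937
Step 2: Evaluate g(x).
g(-0.7635) = 6*-0.7635 - 14 = -18.581
Step 3: Compute Lagrangian.
L = 24.4937 + 11*-18.581 = -179.8973


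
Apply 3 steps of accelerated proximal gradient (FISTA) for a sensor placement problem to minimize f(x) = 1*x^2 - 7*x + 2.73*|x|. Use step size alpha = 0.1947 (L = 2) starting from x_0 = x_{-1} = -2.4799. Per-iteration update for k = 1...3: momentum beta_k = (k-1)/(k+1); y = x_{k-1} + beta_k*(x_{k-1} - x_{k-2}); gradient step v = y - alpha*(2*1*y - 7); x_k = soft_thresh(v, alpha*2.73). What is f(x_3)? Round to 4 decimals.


FISTA on f(x) = 1*x^2 - 7*x + 2.73*|x|
L = 2, alpha = 0.1947
Iteration 1: beta = 0.0, y = -2.4799 + 0.0*(-2.4799 + 2.4799) = -2.4799
  grad(y) = -11.9598, v = y - alpha*grad = -0.1513
  prox(v) = soft_thresh(-0.1513, 0.5315) = 0.0
Iteration 2: beta = 0.3333, y = 0.0 + 0.3333*(0.0 + 2.4799) = 0.8266
  grad(y) = -5.3467, v = y - alpha*grad = 1.8676
  prox(v) = soft_thresh(1.8676, 0.5315) = 1.3361
Iteration 3: beta = 0.5, y = 1.3361 + 0.5*(1.3361 - 0.0) = 2.0042
  grad(y) = -2.9917, v = y - alpha*grad = 2.5866
  prox(v) = soft_thresh(2.5866, 0.5315) = 2.0551
f(x_3) = 1*2.0551^2 - 7*2.0551 + 2.73*|2.0551| = -4.5518


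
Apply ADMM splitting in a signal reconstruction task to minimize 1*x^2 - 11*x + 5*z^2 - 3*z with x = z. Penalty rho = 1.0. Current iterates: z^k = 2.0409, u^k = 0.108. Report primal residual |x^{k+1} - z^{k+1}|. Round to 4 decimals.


ADMM iteration with rho = 1.0, z^k = 2.0409, u^k = 0.108
Step 1: x-update.
Minimize 1*x^2 - 11*x + (1.0/2)*(x - 2.0409 + 0.108)^2
FOC: (2*1 + 1.0)*x = 11 + 1.0*(2.0409 - 0.108)
x^{k+1} = 4.311
Step 2: z-update.
Minimize 5*z^2 - 3*z + (1.0/2)*(4.311 - z + 0.108)^2
FOC: (2*5 + 1.0)*z = 3 + 1.0*(4.311 + 0.108)
z^{k+1} = 0.6745
Step 3: u-update.
u^{k+1} = 0.108 + 4.311 - 0.6745 = 3.7445
Step 4: Primal residual = |4.311 - 0.6745| = 3.6365


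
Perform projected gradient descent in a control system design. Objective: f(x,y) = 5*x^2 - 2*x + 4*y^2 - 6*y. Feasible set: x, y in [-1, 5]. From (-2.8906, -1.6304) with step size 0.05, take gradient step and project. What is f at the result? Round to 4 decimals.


Step 1: Compute gradient at (-2.8906, -1.6304).
grad_x = 2*5*-2.8906 - 2 = -30.906
grad_y = 2*4*-1.6304 - 6 = -19.0432
Step 2: Gradient step.
x_raw = -2.8906 - 0.05*-30.906 = -1.3453
y_raw = -1.6304 - 0.05*-19.0432 = -0.6782
Step 3: Project onto [-1, 5].
x_proj = clip(-1.3453) = -1.0
y_proj = clip(-0.6782) = -0.6782
Step 4: Evaluate f.
f(-1.0, -0.6782) = 12.9095


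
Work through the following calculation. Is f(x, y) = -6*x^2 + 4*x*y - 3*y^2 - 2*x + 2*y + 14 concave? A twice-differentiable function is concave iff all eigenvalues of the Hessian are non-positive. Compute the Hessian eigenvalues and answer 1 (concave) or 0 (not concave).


The Hessian of f(x,y) = -6*x^2 + 4*x*y - 3*y^2 - 2*x + 2*y + 14 is:
H = [[-12, 4], [4, -6]]
Trace = -12 - 6 = -18
Determinant = -12*-6 - (4)^2 = 56
Discriminant = (-18)^2 - 4*56 = 100.0
Eigenvalues: lambda_1 = -14.0, lambda_2 = -4.0
The function is concave.

1


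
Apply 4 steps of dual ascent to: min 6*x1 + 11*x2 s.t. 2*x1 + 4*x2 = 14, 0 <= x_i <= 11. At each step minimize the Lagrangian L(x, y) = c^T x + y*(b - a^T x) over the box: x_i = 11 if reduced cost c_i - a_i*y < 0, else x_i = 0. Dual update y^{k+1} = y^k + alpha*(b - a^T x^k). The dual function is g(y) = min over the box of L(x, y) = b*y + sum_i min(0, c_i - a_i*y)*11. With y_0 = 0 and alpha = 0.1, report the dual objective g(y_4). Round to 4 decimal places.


Dual ascent for LP: min 6*x1 + 11*x2, 2*x1 + 4*x2 = 14, 0 <= x_i <= 11
Step 1: y^k = 0.0, reduced costs: (6.0, 11.0)
  x^k = (0.0, 0.0), subgradient = b - a^T x = 14.0
  y^{k+1} = 0.0 + 0.1*14.0 = 1.4
Step 2: y^k = 1.4, reduced costs: (3.2, 5.4)
  x^k = (0.0, 0.0), subgradient = b - a^T x = 14.0
  y^{k+1} = 1.4 + 0.1*14.0 = 2.8
Step 3: y^k = 2.8, reduced costs: (0.4, -0.2)
  x^k = (0.0, 11.0), subgradient = b - a^T x = -30.0
  y^{k+1} = 2.8 + 0.1*-30.0 = -0.2
Step 4: y^k = -0.2, reduced costs: (6.4, 11.8)
  x^k = (0.0, 0.0), subgradient = b - a^T x = 14.0
  y^{k+1} = -0.2 + 0.1*14.0 = 1.2
Dual objective at y_4 = 1.2: reduced costs (3.6, 6.2), box minimizer x = (0.0, 0.0)
g(y_4) = b*y + (c1 - a1*y)*x1 + (c2 - a2*y)*x2 = 14*1.2 + 3.6*0.0 + 6.2*0.0 = 16.8 + 0.0 + 0.0 = 16.8


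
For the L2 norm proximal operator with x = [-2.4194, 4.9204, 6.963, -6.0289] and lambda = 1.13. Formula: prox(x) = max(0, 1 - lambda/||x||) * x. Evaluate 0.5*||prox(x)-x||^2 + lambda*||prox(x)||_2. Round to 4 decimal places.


Step 1: Compute ||x||.
||x|| = 10.7189
Step 2: Compute scaling factor.
scale = max(0, 1 - 1.13/10.7189) = 0.8946
Step 3: prox(x) = [-2.1643, 4.4017, 6.229, -5.3933]
||prox(x)|| = 9.5889
Step 4: Proximal objective.
0.5*||prox-x||^2 = 0.6385
lambda*||prox|| = 10.8355
Total = 11.4739


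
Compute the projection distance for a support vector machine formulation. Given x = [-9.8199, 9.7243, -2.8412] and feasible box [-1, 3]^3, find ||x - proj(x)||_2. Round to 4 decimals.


Project each component onto [-1, 3].
clip(-9.8199) = -1.0, clip(9.7243) = 3.0, clip(-2.8412) = -1.0
Projection = [-1.0, 3.0, -1.0]
Squared diffs: [77.7906, 45.2162, 3.39]
Distance = sqrt(126.3968) = 11.2426


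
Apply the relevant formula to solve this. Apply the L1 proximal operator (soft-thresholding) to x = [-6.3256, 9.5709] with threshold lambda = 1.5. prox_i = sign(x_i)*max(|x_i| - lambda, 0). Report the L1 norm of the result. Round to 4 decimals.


Soft-thresholding with lambda = 1.5:
prox(-6.3256) = sign(-6.3256)*max(|-6.3256| - 1.5, 0) = -4.8256
prox(9.5709) = sign(9.5709)*max(|9.5709| - 1.5, 0) = 8.0709
prox(x) = [-4.8256, 8.0709]
||prox(x)||_1 = 4.8256 + 8.0709 = 12.8965


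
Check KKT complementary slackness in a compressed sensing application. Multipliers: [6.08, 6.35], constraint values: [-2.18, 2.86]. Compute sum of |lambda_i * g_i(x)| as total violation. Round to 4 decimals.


KKT complementary slackness check:
lambda_1 * g_1 = 6.08 * -2.18 = -13.2544
lambda_2 * g_2 = 6.35 * 2.86 = 18.161
Total violation = 13.2544 + 18.161 = 31.4154


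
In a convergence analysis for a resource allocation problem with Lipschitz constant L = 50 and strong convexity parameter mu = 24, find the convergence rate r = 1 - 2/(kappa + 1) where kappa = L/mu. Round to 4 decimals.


Step 1: Compute the condition number.
kappa = L/mu = 50/24 = 2.0833
Step 2: Compute the convergence rate.
r = 1 - 2/(kappa + 1) = 1 - 2*mu/(L + mu) = (L - mu)/(L + mu) = 26/74 = 0.3514


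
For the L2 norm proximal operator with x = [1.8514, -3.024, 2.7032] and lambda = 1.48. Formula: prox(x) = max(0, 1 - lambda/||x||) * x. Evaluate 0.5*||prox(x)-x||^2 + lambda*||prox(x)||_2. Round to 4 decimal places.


Step 1: Compute ||x||.
||x|| = 4.4586
Step 2: Compute scaling factor.
scale = max(0, 1 - 1.48/4.4586) = 0.6681
Step 3: prox(x) = [1.2368, -2.0202, 1.8059]
||prox(x)|| = 2.9786
Step 4: Proximal objective.
0.5*||prox-x||^2 = 1.0952
lambda*||prox|| = 4.4083
Total = 5.5036


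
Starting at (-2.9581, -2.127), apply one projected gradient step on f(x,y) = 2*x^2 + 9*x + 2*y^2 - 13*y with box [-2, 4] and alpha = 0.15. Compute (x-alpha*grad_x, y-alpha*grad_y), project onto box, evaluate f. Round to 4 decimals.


Step 1: Compute gradient at (-2.9581, -2.127).
grad_x = 2*2*-2.9581 + 9 = -2.8324
grad_y = 2*2*-2.127 - 13 = -21.508
Step 2: Gradient step.
x_raw = -2.9581 - 0.15*-2.8324 = -2.5332
y_raw = -2.127 - 0.15*-21.508 = 1.0992
Step 3: Project onto [-2, 4].
x_proj = clip(-2.5332) = -2.0
y_proj = clip(1.0992) = 1.0992
Step 4: Evaluate f.
f(-2.0, 1.0992) = -21.8731


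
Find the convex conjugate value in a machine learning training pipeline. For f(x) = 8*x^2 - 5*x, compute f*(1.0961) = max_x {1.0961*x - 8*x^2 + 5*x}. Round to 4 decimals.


f*(y) = sup_x {y*x - a*x^2 - b*x} = sup_x {(y-b)*x - a*x^2}
FOC: (y - b) - 2a*x = 0 => x* = (y - b)/(2a)
x* = (1.0961 + 5)/(2*8) = 0.381
f*(1.0961) = (y-b)^2/(4a) = (1.0961 + 5)^2/(4*8)
= 37.1624/32 = 1.1613


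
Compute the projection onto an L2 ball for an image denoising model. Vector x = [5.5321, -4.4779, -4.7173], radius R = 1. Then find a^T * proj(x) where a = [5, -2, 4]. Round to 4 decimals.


Step 1: Compute ||x|| (intermediates to 6 decimals).
||x|| = sqrt(5.5321^2 + (-4.4779)^2 + (-4.7173)^2) = 8.538656
Step 2: Project.
Since ||x|| > R, scale = R/||x|| = 1/8.538656 = 0.117114, proj(x) = scale * x
proj(x) = [0.647886, -0.524425, -0.552462]
Step 3: Dot product.
a^T * proj(x) = 5*0.647886 - 2*(-0.524425) + 4*(-0.552462) = 2.0784


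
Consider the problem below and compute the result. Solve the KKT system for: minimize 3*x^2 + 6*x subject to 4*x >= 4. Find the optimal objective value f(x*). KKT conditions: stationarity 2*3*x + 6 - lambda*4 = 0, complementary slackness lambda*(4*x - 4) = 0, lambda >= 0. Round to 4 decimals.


Step 1: Try lambda = 0 (constraint inactive).
x_unc = -6/(2*3) = -1.0
Check: 4*-1.0 = -4.0 < 4 -- violated!
Step 2: Constraint must be active: 4*x = 4
x* = 4/4 = 1.0
lambda = (2*3*1.0 + 6)/4 = 3.0
Step 3: Compute optimal value.
f(x*) = 3*1.0^2 + 6*1.0 = 9.0


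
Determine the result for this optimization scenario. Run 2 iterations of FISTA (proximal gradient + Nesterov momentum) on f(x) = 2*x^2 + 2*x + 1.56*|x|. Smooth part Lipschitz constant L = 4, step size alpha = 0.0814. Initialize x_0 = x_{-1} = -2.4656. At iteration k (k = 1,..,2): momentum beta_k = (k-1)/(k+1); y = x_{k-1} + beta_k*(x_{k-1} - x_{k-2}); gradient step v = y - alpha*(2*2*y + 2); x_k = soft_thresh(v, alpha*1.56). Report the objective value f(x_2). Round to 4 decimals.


FISTA on f(x) = 2*x^2 + 2*x + 1.56*|x|
L = 4, alpha = 0.0814
Iteration 1: beta = 0.0, y = -2.4656 + 0.0*(-2.4656 + 2.4656) = -2.4656
  grad(y) = -7.8624, v = y - alpha*grad = -1.8256
  prox(v) = soft_thresh(-1.8256, 0.127) = -1.6986
Iteration 2: beta = 0.3333, y = -1.6986 + 0.3333*(-1.6986 + 2.4656) = -1.443
  grad(y) = -3.7718, v = y - alpha*grad = -1.1359
  prox(v) = soft_thresh(-1.1359, 0.127) = -1.0089
f(x_2) = 2*(-1.0089)^2 + 2*(-1.0089) + 1.56*|-1.0089| = 1.592


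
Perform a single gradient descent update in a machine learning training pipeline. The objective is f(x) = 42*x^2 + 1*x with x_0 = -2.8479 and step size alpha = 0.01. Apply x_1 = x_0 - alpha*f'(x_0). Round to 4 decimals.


We compute the gradient at x_0 and apply the update.
f'(x) = 84*x + 1
f'(-2.8479) = 84*-2.8479 + 1 = -238.2236
x_1 = -2.8479 - 0.01*-238.2236 = -0.4657


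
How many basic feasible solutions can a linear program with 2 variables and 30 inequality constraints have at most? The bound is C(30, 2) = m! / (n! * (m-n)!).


Each vertex corresponds to some choice of n active constraints out of m, so the number of vertices is at most C(m, n) = m! / (n!(m-n)!).
m = 30, n = 2
Numerator: 30 * 29
Denominator: 2! = 2
C(30, 2) = 435


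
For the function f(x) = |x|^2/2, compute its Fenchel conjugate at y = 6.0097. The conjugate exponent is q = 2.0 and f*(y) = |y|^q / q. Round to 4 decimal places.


The conjugate exponent q satisfies 1/p + 1/q = 1.
p = 2, so q = 2/(2 - 1) = 2.0
|y|^q = 6.0097^2.0 = 36.1165
f*(6.0097) = 36.1165 / 2.0 = 18.0582


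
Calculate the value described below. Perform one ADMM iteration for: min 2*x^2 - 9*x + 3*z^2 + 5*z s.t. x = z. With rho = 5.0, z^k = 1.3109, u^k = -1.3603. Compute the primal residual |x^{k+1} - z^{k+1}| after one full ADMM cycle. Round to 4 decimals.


ADMM iteration with rho = 5.0, z^k = 1.3109, u^k = -1.3603
Step 1: x-update.
Minimize 2*x^2 - 9*x + (5.0/2)*(x - 1.3109 - 1.3603)^2
FOC: (2*2 + 5.0)*x = 9 + 5.0*(1.3109 + 1.3603)
x^{k+1} = 2.484
Step 2: z-update.
Minimize 3*z^2 + 5*z + (5.0/2)*(2.484 - z - 1.3603)^2
FOC: (2*3 + 5.0)*z = -5 + 5.0*(2.484 - 1.3603)
z^{k+1} = 0.0562
Step 3: u-update.
u^{k+1} = -1.3603 + 2.484 - 0.0562 = 1.0675
Step 4: Primal residual = |2.484 - 0.0562| = 2.4278


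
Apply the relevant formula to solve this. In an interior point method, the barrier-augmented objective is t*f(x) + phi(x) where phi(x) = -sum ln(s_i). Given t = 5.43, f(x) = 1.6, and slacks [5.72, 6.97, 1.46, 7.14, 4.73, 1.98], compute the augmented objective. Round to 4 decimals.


Step 1: Compute log-barrier.
ln values: [1.744, 1.9416, 0.3784, 1.9657, 1.5539, 0.6831]
phi = -(1.744 + 1.9416 + 0.3784 + 1.9657 + 1.5539 + 0.6831) = -8.2668
Step 2: Compute augmented objective.
t*f(x) = 5.43*1.6 = 8.688
Total = 8.688 - 8.2668 = 0.4212


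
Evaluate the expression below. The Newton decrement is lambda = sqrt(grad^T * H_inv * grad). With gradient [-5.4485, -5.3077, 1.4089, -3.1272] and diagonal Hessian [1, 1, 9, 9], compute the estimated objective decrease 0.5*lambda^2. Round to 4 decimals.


Step 1: H is diagonal, so H^(-1) * g = [-5.4485, -5.3077, 0.1565, -0.3475].
Step 2: g^T H^(-1) g = sum_i g_i^2 / H_ii
  = (-5.4485)^2/1 + (-5.3077)^2/1 + (1.4089)^2/9 + (-3.1272)^2/9
  = 29.6862 + 28.1717 + 0.2206 + 1.0866 = 59.165
Step 3: Objective decrease = 0.5 * g^T H^(-1) g = 29.5825


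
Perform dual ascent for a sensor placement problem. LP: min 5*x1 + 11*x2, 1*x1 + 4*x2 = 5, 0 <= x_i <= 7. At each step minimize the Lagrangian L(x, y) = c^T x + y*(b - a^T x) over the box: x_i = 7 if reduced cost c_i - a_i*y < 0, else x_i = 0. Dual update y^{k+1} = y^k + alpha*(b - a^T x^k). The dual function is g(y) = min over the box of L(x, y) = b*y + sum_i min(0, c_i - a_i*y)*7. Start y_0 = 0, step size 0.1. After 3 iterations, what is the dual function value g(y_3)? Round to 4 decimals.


Dual ascent for LP: min 5*x1 + 11*x2, 1*x1 + 4*x2 = 5, 0 <= x_i <= 7
Step 1: y^k = 0.0, reduced costs: (5.0, 11.0)
  x^k = (0.0, 0.0), subgradient = b - a^T x = 5.0
  y^{k+1} = 0.0 + 0.1*5.0 = 0.5
Step 2: y^k = 0.5, reduced costs: (4.5, 9.0)
  x^k = (0.0, 0.0), subgradient = b - a^T x = 5.0
  y^{k+1} = 0.5 + 0.1*5.0 = 1.0
Step 3: y^k = 1.0, reduced costs: (4.0, 7.0)
  x^k = (0.0, 0.0), subgradient = b - a^T x = 5.0
  y^{k+1} = 1.0 + 0.1*5.0 = 1.5
Dual objective at y_3 = 1.5: reduced costs (3.5, 5.0), box minimizer x = (0.0, 0.0)
g(y_3) = b*y + (c1 - a1*y)*x1 + (c2 - a2*y)*x2 = 5*1.5 + 3.5*0.0 + 5.0*0.0 = 7.5 + 0.0 + 0.0 = 7.5


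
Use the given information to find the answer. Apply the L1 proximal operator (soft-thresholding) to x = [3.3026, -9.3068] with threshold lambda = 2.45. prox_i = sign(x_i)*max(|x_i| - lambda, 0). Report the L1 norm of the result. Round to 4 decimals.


Soft-thresholding with lambda = 2.45:
prox(3.3026) = sign(3.3026)*max(|3.3026| - 2.45, 0) = 0.8526
prox(-9.3068) = sign(-9.3068)*max(|-9.3068| - 2.45, 0) = -6.8568
prox(x) = [0.8526, -6.8568]
||prox(x)||_1 = 0.8526 + 6.8568 = 7.7094


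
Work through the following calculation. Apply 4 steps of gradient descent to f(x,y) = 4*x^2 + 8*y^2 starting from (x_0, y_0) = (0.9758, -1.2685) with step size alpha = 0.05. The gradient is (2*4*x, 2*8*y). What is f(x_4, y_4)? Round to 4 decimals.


Gradient descent on f(x,y) = 4*x^2 + 8*y^2.
Starting point: (0.9758, -1.2685), alpha = 0.05
Step 1: grad_x = 2*4*0.9758 = 7.8064, grad_y = 2*8*-1.2685 = -20.296
  x_1 = 0.9758 - 0.05*7.8064 = 0.5855
  y_1 = -1.2685 - 0.05*-20.296 = -0.2537
Step 2: grad_x = 2*4*0.5855 = 4.6838, grad_y = 2*8*-0.2537 = -4.0592
  x_2 = 0.5855 - 0.05*4.6838 = 0.3513
  y_2 = -0.2537 - 0.05*-4.0592 = -0.0507
Step 3: grad_x = 2*4*0.3513 = 2.8103, grad_y = 2*8*-0.0507 = -0.8118
  x_3 = 0.3513 - 0.05*2.8103 = 0.2108
  y_3 = -0.0507 - 0.05*-0.8118 = -0.0101
Step 4: grad_x = 2*4*0.2108 = 1.6862, grad_y = 2*8*-0.0101 = -0.1624
  x_4 = 0.2108 - 0.05*1.6862 = 0.1265
  y_4 = -0.0101 - 0.05*-0.1624 = -0.002
f(0.1265, -0.002) = 4*0.1265^2 + 8*(-0.002)^2 = 0.064


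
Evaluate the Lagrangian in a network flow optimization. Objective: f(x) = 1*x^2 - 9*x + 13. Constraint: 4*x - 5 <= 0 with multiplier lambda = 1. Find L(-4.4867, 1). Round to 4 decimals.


Step 1: Evaluate f(x).
f(-4.4867) = 1*(-4.4867)^2 - 9*(-4.4867) + 13 = 73.5108
Step 2: Evaluate g(x).
g(-4.4867) = 4*-4.4867 - 5 = -22.9468
Step 3: Compute Lagrangian.
L = 73.5108 + 1*-22.9468 = 50.564


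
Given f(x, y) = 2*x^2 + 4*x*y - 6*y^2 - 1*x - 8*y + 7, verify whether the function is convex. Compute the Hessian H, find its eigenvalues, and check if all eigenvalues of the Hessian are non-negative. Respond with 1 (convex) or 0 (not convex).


The Hessian of f(x,y) = 2*x^2 + 4*x*y - 6*y^2 - 1*x - 8*y + 7 is:
H = [[4, 4], [4, -12]]
Trace = 4 - 12 = -8
Determinant = 4*-12 - (4)^2 = -64
Discriminant = (-8)^2 - 4*-64 = 320.0
Eigenvalues: lambda_1 = -12.9443, lambda_2 = 4.9443
The function is not convex.

0


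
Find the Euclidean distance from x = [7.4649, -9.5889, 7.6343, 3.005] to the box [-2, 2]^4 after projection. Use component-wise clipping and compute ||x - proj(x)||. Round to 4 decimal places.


Project each component onto [-2, 2].
clip(7.4649) = 2.0, clip(-9.5889) = -2.0, clip(7.6343) = 2.0, clip(3.005) = 2.0
Projection = [2.0, -2.0, 2.0, 2.0]
Squared diffs: [29.8651, 57.5914, 31.7453, 1.01]
Distance = sqrt(120.2118) = 10.9641


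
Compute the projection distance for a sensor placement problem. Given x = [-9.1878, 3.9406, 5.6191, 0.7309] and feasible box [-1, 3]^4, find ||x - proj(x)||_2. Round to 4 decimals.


Project each component onto [-1, 3].
clip(-9.1878) = -1.0, clip(3.9406) = 3.0, clip(5.6191) = 3.0, clip(0.7309) = 0.7309
Projection = [-1.0, 3.0, 3.0, 0.7309]
Squared diffs: [67.0401, 0.8847, 6.8597, 0.0]
Distance = sqrt(74.7845) = 8.6478


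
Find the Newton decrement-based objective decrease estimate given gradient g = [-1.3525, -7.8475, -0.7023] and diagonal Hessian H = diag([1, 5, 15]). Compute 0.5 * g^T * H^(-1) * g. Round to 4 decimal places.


Step 1: H is diagonal, so H^(-1) * g = [-1.3525, -1.5695, -0.0468].
Step 2: g^T H^(-1) g = sum_i g_i^2 / H_ii
  = (-1.3525)^2/1 + (-7.8475)^2/5 + (-0.7023)^2/15
  = 1.8293 + 12.3167 + 0.0329 = 14.1788
Step 3: Objective decrease = 0.5 * g^T H^(-1) g = 7.0894


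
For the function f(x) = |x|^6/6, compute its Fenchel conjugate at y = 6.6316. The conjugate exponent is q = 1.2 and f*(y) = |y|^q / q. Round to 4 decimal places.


The conjugate exponent q satisfies 1/p + 1/q = 1.
p = 6, so q = 6/(6 - 1) = 1.2
|y|^q = 6.6316^1.2 = 9.6815
f*(6.6316) = 9.6815 / 1.2 = 8.0679


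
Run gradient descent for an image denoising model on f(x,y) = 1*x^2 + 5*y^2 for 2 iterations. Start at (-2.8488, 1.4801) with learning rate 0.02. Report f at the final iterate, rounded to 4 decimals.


Gradient descent on f(x,y) = 1*x^2 + 5*y^2.
Starting point: (-2.8488, 1.4801), alpha = 0.02
Step 1: grad_x = 2*1*-2.8488 = -5.6976, grad_y = 2*5*1.4801 = 14.801
  x_1 = -2.8488 - 0.02*-5.6976 = -2.7348
  y_1 = 1.4801 - 0.02*14.801 = 1.1841
Step 2: grad_x = 2*1*-2.7348 = -5.4697, grad_y = 2*5*1.1841 = 11.8408
  x_2 = -2.7348 - 0.02*-5.4697 = -2.6255
  y_2 = 1.1841 - 0.02*11.8408 = 0.9473
f(-2.6255, 0.9473) = 1*(-2.6255)^2 + 5*0.9473^2 = 11.3796
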